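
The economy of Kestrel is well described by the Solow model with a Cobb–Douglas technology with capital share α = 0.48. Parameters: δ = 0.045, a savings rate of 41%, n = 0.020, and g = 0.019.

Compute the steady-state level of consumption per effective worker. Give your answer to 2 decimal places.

In steady state, investment equals break-even investment: s·k^α = (n + g + δ)·k.
Dividing both sides by k: k^(1−α) = s / (n + g + δ).
k^0.52 = 0.41 / (0.020 + 0.019 + 0.045) = 0.41 / 0.084 = 4.8810
k* = 4.8810^(1/0.52) ≈ 21.0890
y* = (k*)^α = 21.0890^0.48 ≈ 4.3206
c* = (1 − s)·y* = (1 − 0.41) × 4.3206 ≈ 2.5492

c* ≈ 2.55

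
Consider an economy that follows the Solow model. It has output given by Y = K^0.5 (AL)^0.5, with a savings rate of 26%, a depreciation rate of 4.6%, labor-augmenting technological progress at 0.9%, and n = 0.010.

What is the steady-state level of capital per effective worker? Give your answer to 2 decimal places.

k* = 16.00

Steady state requires s·f(k) = (n + g + δ)·k, i.e. s·k^α = (n + g + δ)·k.
Rearranging, k^(1−α) = s / (n + g + δ).
k^0.5 = 0.26 / (0.010 + 0.009 + 0.046) = 0.26 / 0.065 = 4.0000
k* = 4.0000^(1/0.5) ≈ 16.0000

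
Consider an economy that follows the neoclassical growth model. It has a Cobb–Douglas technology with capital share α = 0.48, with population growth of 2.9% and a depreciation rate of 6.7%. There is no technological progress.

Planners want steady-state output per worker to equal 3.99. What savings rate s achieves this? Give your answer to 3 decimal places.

s ≈ 0.430

At the steady state, Δk = 0, so s·k^α = (n + δ)·k.
Since y* = [s/(n + δ)]^(α/(1−α)), we have s/(n + δ) = (y*)^((1−α)/α) = 3.99^1.0833 = 4.4775.
Therefore s = 4.4775 × (n + δ) = 4.4775 × 0.096 = 0.4298.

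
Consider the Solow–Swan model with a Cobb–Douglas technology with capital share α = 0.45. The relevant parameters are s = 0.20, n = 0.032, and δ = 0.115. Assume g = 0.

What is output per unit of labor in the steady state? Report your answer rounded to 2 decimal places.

y* ≈ 1.29

At the steady state, Δk = 0, so s·k^α = (n + δ)·k.
Rearranging, k^(1−α) = s / (n + δ).
k^0.55 = 0.20 / (0.032 + 0.115) = 0.20 / 0.147 = 1.3605
k* = 1.3605^(1/0.55) ≈ 1.7502
y* = (k*)^α = 1.7502^0.45 ≈ 1.2864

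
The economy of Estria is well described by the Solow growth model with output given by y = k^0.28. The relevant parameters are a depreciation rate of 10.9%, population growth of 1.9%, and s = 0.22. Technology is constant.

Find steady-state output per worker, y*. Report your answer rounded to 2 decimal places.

y* = 1.23

Steady state requires s·f(k) = (n + δ)·k, i.e. s·k^α = (n + δ)·k.
Dividing both sides by k: k^(1−α) = s / (n + δ).
k^0.72 = 0.22 / (0.019 + 0.109) = 0.22 / 0.128 = 1.7188
k* = 1.7188^(1/0.72) ≈ 2.1218
y* = (k*)^α = 2.1218^0.28 ≈ 1.2345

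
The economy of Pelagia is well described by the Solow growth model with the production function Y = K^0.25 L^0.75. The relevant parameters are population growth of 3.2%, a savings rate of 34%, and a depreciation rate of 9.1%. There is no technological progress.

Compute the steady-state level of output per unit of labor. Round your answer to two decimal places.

y* ≈ 1.40

Steady state requires s·f(k) = (n + δ)·k, i.e. s·k^α = (n + δ)·k.
Dividing both sides by k: k^(1−α) = s / (n + δ).
k^0.75 = 0.34 / (0.032 + 0.091) = 0.34 / 0.123 = 2.7642
k* = 2.7642^(1/0.75) ≈ 3.8794
y* = (k*)^α = 3.8794^0.25 ≈ 1.4034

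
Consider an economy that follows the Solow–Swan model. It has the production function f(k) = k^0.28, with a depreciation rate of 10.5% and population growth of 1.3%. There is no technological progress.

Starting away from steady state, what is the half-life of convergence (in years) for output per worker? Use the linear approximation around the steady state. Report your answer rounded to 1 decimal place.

Near the steady state the convergence rate is λ = (1 − α)(n + δ).
λ = (1 − 0.28) × 0.118 = 0.72 × 0.118 = 0.08496
Half-life = ln 2 / λ = 0.6931 / 0.08496 ≈ 8.16 years

about 8.2 years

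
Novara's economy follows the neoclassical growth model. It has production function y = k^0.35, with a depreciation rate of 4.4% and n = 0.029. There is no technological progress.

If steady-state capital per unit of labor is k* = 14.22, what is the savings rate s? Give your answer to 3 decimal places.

s ≈ 0.410

In steady state, investment equals break-even investment: s·k^α = (n + δ)·k.
So s / (n + δ) = (k*)^(1−α) = 14.22^0.65 = 5.6155.
Therefore s = 5.6155 × (n + δ) = 5.6155 × 0.073 = 0.4099.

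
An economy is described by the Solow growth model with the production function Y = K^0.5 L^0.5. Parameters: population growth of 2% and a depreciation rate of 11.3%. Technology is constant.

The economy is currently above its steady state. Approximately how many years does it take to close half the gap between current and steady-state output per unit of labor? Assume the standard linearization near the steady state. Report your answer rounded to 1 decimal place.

t_½ ≈ 10.4 years

Near the steady state the convergence rate is λ = (1 − α)(n + δ).
λ = (1 − 0.5) × 0.133 = 0.5 × 0.133 = 0.0665
Half-life = ln 2 / λ = 0.6931 / 0.0665 ≈ 10.42 years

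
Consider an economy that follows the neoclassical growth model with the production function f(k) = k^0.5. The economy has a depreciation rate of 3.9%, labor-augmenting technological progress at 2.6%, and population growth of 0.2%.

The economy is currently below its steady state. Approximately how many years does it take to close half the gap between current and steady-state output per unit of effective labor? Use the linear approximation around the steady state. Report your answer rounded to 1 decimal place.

Near the steady state the convergence rate is λ = (1 − α)(n + g + δ).
λ = (1 − 0.5) × 0.067 = 0.5 × 0.067 = 0.0335
Half-life = ln 2 / λ = 0.6931 / 0.0335 ≈ 20.69 years

t_½ ≈ 20.7 years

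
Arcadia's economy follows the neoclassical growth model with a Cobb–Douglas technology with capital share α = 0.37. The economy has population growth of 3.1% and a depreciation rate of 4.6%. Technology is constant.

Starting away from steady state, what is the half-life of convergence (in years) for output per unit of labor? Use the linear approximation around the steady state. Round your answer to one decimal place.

Near the steady state the convergence rate is λ = (1 − α)(n + δ).
λ = (1 − 0.37) × 0.077 = 0.63 × 0.077 = 0.04851
Half-life = ln 2 / λ = 0.6931 / 0.04851 ≈ 14.29 years

about 14.3 years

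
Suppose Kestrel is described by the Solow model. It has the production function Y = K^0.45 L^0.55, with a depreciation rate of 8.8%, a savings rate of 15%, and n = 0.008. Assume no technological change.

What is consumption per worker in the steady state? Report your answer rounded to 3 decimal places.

In steady state, investment equals break-even investment: s·k^α = (n + δ)·k.
Rearranging, k^(1−α) = s / (n + δ).
k^0.55 = 0.15 / (0.008 + 0.088) = 0.15 / 0.096 = 1.5625
k* = 1.5625^(1/0.55) ≈ 2.2511
y* = (k*)^α = 2.2511^0.45 ≈ 1.4407
c* = (1 − s)·y* = (1 − 0.15) × 1.4407 ≈ 1.2246

c* ≈ 1.225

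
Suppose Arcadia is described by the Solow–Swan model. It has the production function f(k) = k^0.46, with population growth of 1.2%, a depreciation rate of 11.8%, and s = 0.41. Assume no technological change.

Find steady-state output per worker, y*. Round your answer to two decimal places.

y* = 2.66

At the steady state, Δk = 0, so s·k^α = (n + δ)·k.
Dividing both sides by k: k^(1−α) = s / (n + δ).
k^0.54 = 0.41 / (0.012 + 0.118) = 0.41 / 0.130 = 3.1538
k* = 3.1538^(1/0.54) ≈ 8.3901
y* = (k*)^α = 8.3901^0.46 ≈ 2.6603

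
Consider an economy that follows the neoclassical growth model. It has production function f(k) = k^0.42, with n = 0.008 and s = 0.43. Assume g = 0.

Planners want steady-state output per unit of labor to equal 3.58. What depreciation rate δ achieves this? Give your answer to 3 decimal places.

δ ≈ 0.066

At the steady state, Δk = 0, so s·k^α = (n + δ)·k.
Since y* = [s/(n + δ)]^(α/(1−α)), we have s/(n + δ) = (y*)^((1−α)/α) = 3.58^1.381 = 5.8199.
Therefore n + δ = s / 5.8199 = 0.43 / 5.8199 = 0.0739, so δ = 0.0739 − 0.008 = 0.0659.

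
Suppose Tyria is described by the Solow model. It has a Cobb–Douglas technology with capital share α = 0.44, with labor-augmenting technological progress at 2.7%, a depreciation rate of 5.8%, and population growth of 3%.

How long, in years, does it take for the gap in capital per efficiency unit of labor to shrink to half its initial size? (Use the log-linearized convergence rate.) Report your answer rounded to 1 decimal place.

half-life ≈ 10.8 years

Near the steady state the convergence rate is λ = (1 − α)(n + g + δ).
λ = (1 − 0.44) × 0.115 = 0.56 × 0.115 = 0.0644
Half-life = ln 2 / λ = 0.6931 / 0.0644 ≈ 10.76 years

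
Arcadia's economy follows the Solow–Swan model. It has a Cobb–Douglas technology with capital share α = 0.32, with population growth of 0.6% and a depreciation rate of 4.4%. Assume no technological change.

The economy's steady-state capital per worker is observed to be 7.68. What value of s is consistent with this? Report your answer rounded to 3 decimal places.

s ≈ 0.200

In steady state, investment equals break-even investment: s·k^α = (n + δ)·k.
So s / (n + δ) = (k*)^(1−α) = 7.68^0.68 = 3.9999.
Therefore s = 3.9999 × (n + δ) = 3.9999 × 0.050 = 0.2000.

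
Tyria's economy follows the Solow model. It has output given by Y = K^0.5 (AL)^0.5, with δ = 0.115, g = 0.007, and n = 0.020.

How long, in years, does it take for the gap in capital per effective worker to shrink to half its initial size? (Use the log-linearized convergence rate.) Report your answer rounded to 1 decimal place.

Near the steady state the convergence rate is λ = (1 − α)(n + g + δ).
λ = (1 − 0.5) × 0.142 = 0.5 × 0.142 = 0.0710
Half-life = ln 2 / λ = 0.6931 / 0.0710 ≈ 9.76 years

t_½ ≈ 9.8 years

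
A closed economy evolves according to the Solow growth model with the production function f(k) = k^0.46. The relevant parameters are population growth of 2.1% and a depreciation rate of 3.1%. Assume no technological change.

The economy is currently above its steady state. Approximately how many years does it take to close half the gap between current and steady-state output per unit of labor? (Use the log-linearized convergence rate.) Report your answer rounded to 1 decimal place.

about 24.7 years

Near the steady state the convergence rate is λ = (1 − α)(n + δ).
λ = (1 − 0.46) × 0.052 = 0.54 × 0.052 = 0.02808
Half-life = ln 2 / λ = 0.6931 / 0.02808 ≈ 24.68 years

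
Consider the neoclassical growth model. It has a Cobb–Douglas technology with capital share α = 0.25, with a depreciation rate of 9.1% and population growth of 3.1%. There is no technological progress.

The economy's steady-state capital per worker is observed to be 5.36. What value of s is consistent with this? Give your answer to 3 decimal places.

Steady state requires s·f(k) = (n + δ)·k, i.e. s·k^α = (n + δ)·k.
So s / (n + δ) = (k*)^(1−α) = 5.36^0.75 = 3.5227.
Therefore s = 3.5227 × (n + δ) = 3.5227 × 0.122 = 0.4298.

s ≈ 0.430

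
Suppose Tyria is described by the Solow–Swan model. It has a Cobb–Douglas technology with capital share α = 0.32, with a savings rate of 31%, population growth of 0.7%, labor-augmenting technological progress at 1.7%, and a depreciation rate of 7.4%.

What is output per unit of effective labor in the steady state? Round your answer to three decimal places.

y* ≈ 1.719

In steady state, investment equals break-even investment: s·k^α = (n + g + δ)·k.
Rearranging, k^(1−α) = s / (n + g + δ).
k^0.68 = 0.31 / (0.007 + 0.017 + 0.074) = 0.31 / 0.098 = 3.1633
k* = 3.1633^(1/0.68) ≈ 5.4388
y* = (k*)^α = 5.4388^0.32 ≈ 1.7193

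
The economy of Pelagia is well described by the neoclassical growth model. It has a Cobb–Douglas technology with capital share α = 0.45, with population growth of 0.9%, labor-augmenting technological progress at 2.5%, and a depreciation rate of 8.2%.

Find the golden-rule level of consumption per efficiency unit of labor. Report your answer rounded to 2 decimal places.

c_gold ≈ 1.67

At the golden rule, f'(k) = n + g + δ, so α·k^(α−1) = n + g + δ and k_gold = (α/(n + g + δ))^(1/(1−α)).
k_gold = (0.45/0.116)^(1/0.55) = 3.8793^1.8182 ≈ 11.7617
c_gold = f(k_gold) − (n + g + δ)·k_gold = 3.0319 − 0.116×11.7617 ≈ 1.6675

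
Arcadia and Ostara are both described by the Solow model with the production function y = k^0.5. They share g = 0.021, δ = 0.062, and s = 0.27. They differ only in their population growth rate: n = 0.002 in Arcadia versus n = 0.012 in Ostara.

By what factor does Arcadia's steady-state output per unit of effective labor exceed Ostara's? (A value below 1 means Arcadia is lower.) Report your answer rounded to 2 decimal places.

Steady-state y* = [s/(n + g + δ)]^(α/(1−α)), so the ratio is [ (s_A/(n + g + δ)_A) / (s_O/(n + g + δ)_O) ]^1.
s_A/(n + g + δ)_A = 0.27/0.085 = 3.1765; s_O/(n + g + δ)_O = 0.27/0.095 = 2.8421.
Ratio = (3.1765/2.8421)^1 = 1.1177^1 ≈ 1.1177

ratio ≈ 1.12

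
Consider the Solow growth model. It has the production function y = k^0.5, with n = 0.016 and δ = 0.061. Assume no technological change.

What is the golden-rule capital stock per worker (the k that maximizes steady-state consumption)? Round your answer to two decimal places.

The golden rule sets f'(k) = n + δ, i.e. α·k^(α−1) = n + δ.
So k^(1−α) = α / (n + δ) = 0.5 / 0.077 = 6.4935.
k_gold = 6.4935^(1/0.5) ≈ 42.1655

k_gold ≈ 42.17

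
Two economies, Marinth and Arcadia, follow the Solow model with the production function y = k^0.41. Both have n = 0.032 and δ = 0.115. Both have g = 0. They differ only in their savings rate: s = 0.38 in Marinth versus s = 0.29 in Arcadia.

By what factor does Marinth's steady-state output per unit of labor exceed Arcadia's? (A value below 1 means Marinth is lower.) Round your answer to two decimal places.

y*_M / y*_A ≈ 1.21

Steady-state y* = [s/(n + δ)]^(α/(1−α)), so the ratio is [ (s_M/(n + δ)_M) / (s_A/(n + δ)_A) ]^0.6949.
s_M/(n + δ)_M = 0.38/0.147 = 2.5850; s_A/(n + δ)_A = 0.29/0.147 = 1.9728.
Ratio = (2.5850/1.9728)^0.6949 = 1.3103^0.6949 ≈ 1.2066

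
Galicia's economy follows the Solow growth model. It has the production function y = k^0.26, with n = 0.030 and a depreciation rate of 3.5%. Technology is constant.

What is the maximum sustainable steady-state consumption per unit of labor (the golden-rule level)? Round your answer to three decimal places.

c_gold ≈ 1.204

At the golden rule, f'(k) = n + δ, so α·k^(α−1) = n + δ and k_gold = (α/(n + δ))^(1/(1−α)).
k_gold = (0.26/0.065)^(1/0.74) = 4.0000^1.3514 ≈ 6.5106
c_gold = f(k_gold) − (n + δ)·k_gold = 1.6276 − 0.065×6.5106 ≈ 1.2044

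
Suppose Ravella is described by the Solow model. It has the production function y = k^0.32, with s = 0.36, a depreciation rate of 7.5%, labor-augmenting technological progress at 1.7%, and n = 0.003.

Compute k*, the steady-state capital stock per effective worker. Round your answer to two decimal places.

k* = 7.09

At the steady state, Δk = 0, so s·k^α = (n + g + δ)·k.
Rearranging, k^(1−α) = s / (n + g + δ).
k^0.68 = 0.36 / (0.003 + 0.017 + 0.075) = 0.36 / 0.095 = 3.7895
k* = 3.7895^(1/0.68) ≈ 7.0934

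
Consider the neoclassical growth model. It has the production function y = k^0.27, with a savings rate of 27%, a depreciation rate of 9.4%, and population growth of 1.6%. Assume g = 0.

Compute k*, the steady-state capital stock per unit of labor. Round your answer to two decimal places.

At the steady state, Δk = 0, so s·k^α = (n + δ)·k.
Dividing both sides by k: k^(1−α) = s / (n + δ).
k^0.73 = 0.27 / (0.016 + 0.094) = 0.27 / 0.110 = 2.4545
k* = 2.4545^(1/0.73) ≈ 3.4213

k* = 3.42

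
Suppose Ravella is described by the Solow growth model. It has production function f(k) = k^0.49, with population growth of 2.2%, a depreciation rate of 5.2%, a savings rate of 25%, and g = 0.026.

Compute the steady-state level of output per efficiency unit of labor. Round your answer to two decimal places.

y* ≈ 2.41

At the steady state, Δk = 0, so s·k^α = (n + g + δ)·k.
Dividing both sides by k: k^(1−α) = s / (n + g + δ).
k^0.51 = 0.25 / (0.022 + 0.026 + 0.052) = 0.25 / 0.100 = 2.5000
k* = 2.5000^(1/0.51) ≈ 6.0294
y* = (k*)^α = 6.0294^0.49 ≈ 2.4118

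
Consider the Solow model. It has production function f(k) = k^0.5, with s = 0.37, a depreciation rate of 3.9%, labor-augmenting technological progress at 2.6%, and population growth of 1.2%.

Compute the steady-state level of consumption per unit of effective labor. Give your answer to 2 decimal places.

Steady state requires s·f(k) = (n + g + δ)·k, i.e. s·k^α = (n + g + δ)·k.
Rearranging, k^(1−α) = s / (n + g + δ).
k^0.5 = 0.37 / (0.012 + 0.026 + 0.039) = 0.37 / 0.077 = 4.8052
k* = 4.8052^(1/0.5) ≈ 23.0899
y* = (k*)^α = 23.0899^0.5 ≈ 4.8052
c* = (1 − s)·y* = (1 − 0.37) × 4.8052 ≈ 3.0273

c* = 3.03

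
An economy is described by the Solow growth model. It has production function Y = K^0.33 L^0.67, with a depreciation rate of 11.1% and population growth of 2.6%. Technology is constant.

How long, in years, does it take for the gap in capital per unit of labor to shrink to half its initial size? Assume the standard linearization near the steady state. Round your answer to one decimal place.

Near the steady state the convergence rate is λ = (1 − α)(n + δ).
λ = (1 − 0.33) × 0.137 = 0.67 × 0.137 = 0.09179
Half-life = ln 2 / λ = 0.6931 / 0.09179 ≈ 7.55 years

about 7.6 years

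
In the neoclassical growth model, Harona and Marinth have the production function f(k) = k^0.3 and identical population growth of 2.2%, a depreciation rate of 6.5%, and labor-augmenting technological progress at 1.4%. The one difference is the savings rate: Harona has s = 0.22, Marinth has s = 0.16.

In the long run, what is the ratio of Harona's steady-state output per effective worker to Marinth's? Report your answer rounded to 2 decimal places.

Steady-state y* = [s/(n + g + δ)]^(α/(1−α)), so the ratio is [ (s_H/(n + g + δ)_H) / (s_M/(n + g + δ)_M) ]^0.4286.
s_H/(n + g + δ)_H = 0.22/0.101 = 2.1782; s_M/(n + g + δ)_M = 0.16/0.101 = 1.5842.
Ratio = (2.1782/1.5842)^0.4286 = 1.3750^0.4286 ≈ 1.1462

ratio ≈ 1.15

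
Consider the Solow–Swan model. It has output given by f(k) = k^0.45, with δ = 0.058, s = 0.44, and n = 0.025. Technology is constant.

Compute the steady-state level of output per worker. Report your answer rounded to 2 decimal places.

In steady state, investment equals break-even investment: s·k^α = (n + δ)·k.
Rearranging, k^(1−α) = s / (n + δ).
k^0.55 = 0.44 / (0.025 + 0.058) = 0.44 / 0.083 = 5.3012
k* = 5.3012^(1/0.55) ≈ 20.7512
y* = (k*)^α = 20.7512^0.45 ≈ 3.9144

y* ≈ 3.91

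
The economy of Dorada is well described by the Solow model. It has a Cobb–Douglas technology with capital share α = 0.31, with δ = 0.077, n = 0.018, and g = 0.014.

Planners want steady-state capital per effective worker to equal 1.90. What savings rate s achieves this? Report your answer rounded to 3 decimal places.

At the steady state, Δk = 0, so s·k^α = (n + g + δ)·k.
So s / (n + g + δ) = (k*)^(1−α) = 1.90^0.69 = 1.5572.
Therefore s = 1.5572 × (n + g + δ) = 1.5572 × 0.109 = 0.1697.

s ≈ 0.170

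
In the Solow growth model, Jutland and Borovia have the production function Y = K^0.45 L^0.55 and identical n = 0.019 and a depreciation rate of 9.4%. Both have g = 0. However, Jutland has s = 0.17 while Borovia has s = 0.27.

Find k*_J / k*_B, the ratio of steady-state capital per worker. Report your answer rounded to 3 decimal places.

ratio ≈ 0.431

Steady-state k* = [s/(n + δ)]^(1/(1−α)), so the ratio is [ (s_J/(n + δ)_J) / (s_B/(n + δ)_B) ]^1.8182.
s_J/(n + δ)_J = 0.17/0.113 = 1.5044; s_B/(n + δ)_B = 0.27/0.113 = 2.3894.
Ratio = (1.5044/2.3894)^1.8182 = 0.6296^1.8182 ≈ 0.4312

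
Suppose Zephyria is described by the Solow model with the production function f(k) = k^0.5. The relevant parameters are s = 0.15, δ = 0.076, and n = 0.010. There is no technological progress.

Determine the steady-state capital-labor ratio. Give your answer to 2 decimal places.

k* ≈ 3.04

In steady state, investment equals break-even investment: s·k^α = (n + δ)·k.
Rearranging, k^(1−α) = s / (n + δ).
k^0.5 = 0.15 / (0.010 + 0.076) = 0.15 / 0.086 = 1.7442
k* = 1.7442^(1/0.5) ≈ 3.0422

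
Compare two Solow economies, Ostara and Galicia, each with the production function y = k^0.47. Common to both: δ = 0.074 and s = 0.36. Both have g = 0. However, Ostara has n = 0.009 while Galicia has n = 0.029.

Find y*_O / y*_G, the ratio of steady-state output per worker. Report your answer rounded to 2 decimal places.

y*_O / y*_G ≈ 1.21

Steady-state y* = [s/(n + δ)]^(α/(1−α)), so the ratio is [ (s_O/(n + δ)_O) / (s_G/(n + δ)_G) ]^0.8868.
s_O/(n + δ)_O = 0.36/0.083 = 4.3373; s_G/(n + δ)_G = 0.36/0.103 = 3.4951.
Ratio = (4.3373/3.4951)^0.8868 = 1.2410^0.8868 ≈ 1.2110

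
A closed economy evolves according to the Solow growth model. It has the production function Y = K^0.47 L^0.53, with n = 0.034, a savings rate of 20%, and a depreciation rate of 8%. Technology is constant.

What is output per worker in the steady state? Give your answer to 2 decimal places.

y* ≈ 1.65

Steady state requires s·f(k) = (n + δ)·k, i.e. s·k^α = (n + δ)·k.
Rearranging, k^(1−α) = s / (n + δ).
k^0.53 = 0.20 / (0.034 + 0.080) = 0.20 / 0.114 = 1.7544
k* = 1.7544^(1/0.53) ≈ 2.8882
y* = (k*)^α = 2.8882^0.47 ≈ 1.6462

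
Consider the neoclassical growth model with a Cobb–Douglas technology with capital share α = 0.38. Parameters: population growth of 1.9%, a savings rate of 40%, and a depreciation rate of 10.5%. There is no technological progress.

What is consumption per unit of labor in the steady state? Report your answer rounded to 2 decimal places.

In steady state, investment equals break-even investment: s·k^α = (n + δ)·k.
Dividing both sides by k: k^(1−α) = s / (n + δ).
k^0.62 = 0.40 / (0.019 + 0.105) = 0.40 / 0.124 = 3.2258
k* = 3.2258^(1/0.62) ≈ 6.6128
y* = (k*)^α = 6.6128^0.38 ≈ 2.0500
c* = (1 − s)·y* = (1 − 0.40) × 2.0500 ≈ 1.2300

c* = 1.23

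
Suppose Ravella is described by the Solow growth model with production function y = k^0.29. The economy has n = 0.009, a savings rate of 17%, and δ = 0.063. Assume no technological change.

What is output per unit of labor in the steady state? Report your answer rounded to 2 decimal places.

Steady state requires s·f(k) = (n + δ)·k, i.e. s·k^α = (n + δ)·k.
Rearranging, k^(1−α) = s / (n + δ).
k^0.71 = 0.17 / (0.009 + 0.063) = 0.17 / 0.072 = 2.3611
k* = 2.3611^(1/0.71) ≈ 3.3536
y* = (k*)^α = 3.3536^0.29 ≈ 1.4204

y* ≈ 1.42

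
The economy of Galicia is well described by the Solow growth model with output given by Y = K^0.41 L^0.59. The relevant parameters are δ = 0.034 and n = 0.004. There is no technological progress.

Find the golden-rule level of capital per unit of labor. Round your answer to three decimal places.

The golden rule sets f'(k) = n + δ, i.e. α·k^(α−1) = n + δ.
So k^(1−α) = α / (n + δ) = 0.41 / 0.038 = 10.7895.
k_gold = 10.7895^(1/0.59) ≈ 56.3443

k_gold ≈ 56.344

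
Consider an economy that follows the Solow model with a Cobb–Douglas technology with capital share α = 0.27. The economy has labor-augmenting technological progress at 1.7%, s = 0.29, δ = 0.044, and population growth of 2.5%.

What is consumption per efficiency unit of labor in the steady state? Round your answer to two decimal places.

c* ≈ 1.11

Steady state requires s·f(k) = (n + g + δ)·k, i.e. s·k^α = (n + g + δ)·k.
Dividing both sides by k: k^(1−α) = s / (n + g + δ).
k^0.73 = 0.29 / (0.025 + 0.017 + 0.044) = 0.29 / 0.086 = 3.3721
k* = 3.3721^(1/0.73) ≈ 5.2863
y* = (k*)^α = 5.2863^0.27 ≈ 1.5677
c* = (1 − s)·y* = (1 − 0.29) × 1.5677 ≈ 1.1131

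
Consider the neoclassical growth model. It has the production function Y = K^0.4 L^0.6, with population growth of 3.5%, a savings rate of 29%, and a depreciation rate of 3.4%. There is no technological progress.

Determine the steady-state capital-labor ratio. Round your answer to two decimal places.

Steady state requires s·f(k) = (n + δ)·k, i.e. s·k^α = (n + δ)·k.
Dividing both sides by k: k^(1−α) = s / (n + δ).
k^0.6 = 0.29 / (0.035 + 0.034) = 0.29 / 0.069 = 4.2029
k* = 4.2029^(1/0.6) ≈ 10.9458

k* ≈ 10.95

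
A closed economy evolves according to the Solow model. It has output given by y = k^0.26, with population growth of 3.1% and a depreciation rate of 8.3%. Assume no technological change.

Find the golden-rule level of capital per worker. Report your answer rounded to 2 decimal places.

The golden rule sets f'(k) = n + δ, i.e. α·k^(α−1) = n + δ.
So k^(1−α) = α / (n + δ) = 0.26 / 0.114 = 2.2807.
k_gold = 2.2807^(1/0.74) ≈ 3.0470

k_gold ≈ 3.05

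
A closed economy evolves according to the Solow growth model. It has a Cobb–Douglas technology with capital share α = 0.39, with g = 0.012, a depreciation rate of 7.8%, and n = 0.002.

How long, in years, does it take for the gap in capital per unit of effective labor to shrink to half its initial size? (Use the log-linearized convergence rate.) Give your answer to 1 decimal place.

Near the steady state the convergence rate is λ = (1 − α)(n + g + δ).
λ = (1 − 0.39) × 0.092 = 0.61 × 0.092 = 0.05612
Half-life = ln 2 / λ = 0.6931 / 0.05612 ≈ 12.35 years

half-life ≈ 12.4 years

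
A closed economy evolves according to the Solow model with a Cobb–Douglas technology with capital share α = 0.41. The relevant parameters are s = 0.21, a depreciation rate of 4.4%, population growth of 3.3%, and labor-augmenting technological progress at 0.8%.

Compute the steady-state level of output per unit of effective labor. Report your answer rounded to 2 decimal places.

y* ≈ 1.87

Steady state requires s·f(k) = (n + g + δ)·k, i.e. s·k^α = (n + g + δ)·k.
Rearranging, k^(1−α) = s / (n + g + δ).
k^0.59 = 0.21 / (0.033 + 0.008 + 0.044) = 0.21 / 0.085 = 2.4706
k* = 2.4706^(1/0.59) ≈ 4.6320
y* = (k*)^α = 4.6320^0.41 ≈ 1.8748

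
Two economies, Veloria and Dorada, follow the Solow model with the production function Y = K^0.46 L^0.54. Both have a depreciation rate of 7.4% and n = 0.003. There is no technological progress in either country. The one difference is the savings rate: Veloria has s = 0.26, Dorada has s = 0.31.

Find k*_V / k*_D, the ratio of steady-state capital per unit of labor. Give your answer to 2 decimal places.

ratio ≈ 0.72

Steady-state k* = [s/(n + δ)]^(1/(1−α)), so the ratio is [ (s_V/(n + δ)_V) / (s_D/(n + δ)_D) ]^1.8519.
s_V/(n + δ)_V = 0.26/0.077 = 3.3766; s_D/(n + δ)_D = 0.31/0.077 = 4.0260.
Ratio = (3.3766/4.0260)^1.8519 = 0.8387^1.8519 ≈ 0.7220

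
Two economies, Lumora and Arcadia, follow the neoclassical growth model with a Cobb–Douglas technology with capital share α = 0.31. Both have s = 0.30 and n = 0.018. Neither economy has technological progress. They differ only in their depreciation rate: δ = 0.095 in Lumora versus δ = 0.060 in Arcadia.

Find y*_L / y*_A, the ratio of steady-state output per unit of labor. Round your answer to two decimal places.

Steady-state y* = [s/(n + δ)]^(α/(1−α)), so the ratio is [ (s_L/(n + δ)_L) / (s_A/(n + δ)_A) ]^0.4493.
s_L/(n + δ)_L = 0.30/0.113 = 2.6549; s_A/(n + δ)_A = 0.30/0.078 = 3.8462.
Ratio = (2.6549/3.8462)^0.4493 = 0.6903^0.4493 ≈ 0.8466

y*_L / y*_A ≈ 0.85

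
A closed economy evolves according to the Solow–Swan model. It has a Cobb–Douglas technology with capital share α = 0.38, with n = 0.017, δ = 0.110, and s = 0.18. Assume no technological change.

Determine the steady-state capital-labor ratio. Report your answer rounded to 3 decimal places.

At the steady state, Δk = 0, so s·k^α = (n + δ)·k.
Dividing both sides by k: k^(1−α) = s / (n + δ).
k^0.62 = 0.18 / (0.017 + 0.110) = 0.18 / 0.127 = 1.4173
k* = 1.4173^(1/0.62) ≈ 1.7551

k* ≈ 1.755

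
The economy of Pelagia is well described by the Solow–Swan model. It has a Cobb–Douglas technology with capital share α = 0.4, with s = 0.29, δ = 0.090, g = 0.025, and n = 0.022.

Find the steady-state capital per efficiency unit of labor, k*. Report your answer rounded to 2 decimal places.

In steady state, investment equals break-even investment: s·k^α = (n + g + δ)·k.
Rearranging, k^(1−α) = s / (n + g + δ).
k^0.6 = 0.29 / (0.022 + 0.025 + 0.090) = 0.29 / 0.137 = 2.1168
k* = 2.1168^(1/0.6) ≈ 3.4898

k* = 3.49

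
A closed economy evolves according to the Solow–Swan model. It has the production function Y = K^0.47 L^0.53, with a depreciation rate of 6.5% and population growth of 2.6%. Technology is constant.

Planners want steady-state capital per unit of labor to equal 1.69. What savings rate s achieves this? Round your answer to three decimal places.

s ≈ 0.120

In steady state, investment equals break-even investment: s·k^α = (n + δ)·k.
So s / (n + δ) = (k*)^(1−α) = 1.69^0.53 = 1.3206.
Therefore s = 1.3206 × (n + δ) = 1.3206 × 0.091 = 0.1202.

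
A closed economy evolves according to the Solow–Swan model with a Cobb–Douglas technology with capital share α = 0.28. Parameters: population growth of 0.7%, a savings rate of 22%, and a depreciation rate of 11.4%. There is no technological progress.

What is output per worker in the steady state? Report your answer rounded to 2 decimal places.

y* ≈ 1.26

Steady state requires s·f(k) = (n + δ)·k, i.e. s·k^α = (n + δ)·k.
Dividing both sides by k: k^(1−α) = s / (n + δ).
k^0.72 = 0.22 / (0.007 + 0.114) = 0.22 / 0.121 = 1.8182
k* = 1.8182^(1/0.72) ≈ 2.2941
y* = (k*)^α = 2.2941^0.28 ≈ 1.2617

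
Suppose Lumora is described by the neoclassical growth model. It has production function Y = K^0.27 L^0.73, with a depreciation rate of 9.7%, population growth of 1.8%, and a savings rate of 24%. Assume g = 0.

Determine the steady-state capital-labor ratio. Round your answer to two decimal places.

k* = 2.74

At the steady state, Δk = 0, so s·k^α = (n + δ)·k.
Rearranging, k^(1−α) = s / (n + δ).
k^0.73 = 0.24 / (0.018 + 0.097) = 0.24 / 0.115 = 2.0870
k* = 2.0870^(1/0.73) ≈ 2.7397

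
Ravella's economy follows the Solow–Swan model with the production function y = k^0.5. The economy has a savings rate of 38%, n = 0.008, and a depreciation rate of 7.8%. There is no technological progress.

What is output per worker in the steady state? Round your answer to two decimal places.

In steady state, investment equals break-even investment: s·k^α = (n + δ)·k.
Dividing both sides by k: k^(1−α) = s / (n + δ).
k^0.5 = 0.38 / (0.008 + 0.078) = 0.38 / 0.086 = 4.4186
k* = 4.4186^(1/0.5) ≈ 19.5240
y* = (k*)^α = 19.5240^0.5 ≈ 4.4186

y* ≈ 4.42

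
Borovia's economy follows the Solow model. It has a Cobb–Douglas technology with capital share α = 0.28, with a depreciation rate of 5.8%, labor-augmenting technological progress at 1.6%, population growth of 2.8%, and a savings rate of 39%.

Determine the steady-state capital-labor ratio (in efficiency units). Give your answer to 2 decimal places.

k* ≈ 6.44

At the steady state, Δk = 0, so s·k^α = (n + g + δ)·k.
Rearranging, k^(1−α) = s / (n + g + δ).
k^0.72 = 0.39 / (0.028 + 0.016 + 0.058) = 0.39 / 0.102 = 3.8235
k* = 3.8235^(1/0.72) ≈ 6.4413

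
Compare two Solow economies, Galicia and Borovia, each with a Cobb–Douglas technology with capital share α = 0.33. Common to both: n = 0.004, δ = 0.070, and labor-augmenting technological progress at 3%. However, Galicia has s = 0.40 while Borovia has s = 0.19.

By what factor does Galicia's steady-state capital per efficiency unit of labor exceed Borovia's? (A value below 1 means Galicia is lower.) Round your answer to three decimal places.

Steady-state k* = [s/(n + g + δ)]^(1/(1−α)), so the ratio is [ (s_G/(n + g + δ)_G) / (s_B/(n + g + δ)_B) ]^1.4925.
s_G/(n + g + δ)_G = 0.40/0.104 = 3.8462; s_B/(n + g + δ)_B = 0.19/0.104 = 1.8269.
Ratio = (3.8462/1.8269)^1.4925 = 2.1053^1.4925 ≈ 3.0377

k*_G / k*_B ≈ 3.038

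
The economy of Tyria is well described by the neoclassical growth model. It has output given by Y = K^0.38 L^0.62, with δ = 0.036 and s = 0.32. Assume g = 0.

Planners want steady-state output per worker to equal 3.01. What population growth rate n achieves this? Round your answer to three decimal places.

In steady state, investment equals break-even investment: s·k^α = (n + δ)·k.
Since y* = [s/(n + δ)]^(α/(1−α)), we have s/(n + δ) = (y*)^((1−α)/α) = 3.01^1.6316 = 6.0371.
Therefore n + δ = s / 6.0371 = 0.32 / 6.0371 = 0.0530, so n = 0.0530 − 0.036 = 0.0170.

n ≈ 0.017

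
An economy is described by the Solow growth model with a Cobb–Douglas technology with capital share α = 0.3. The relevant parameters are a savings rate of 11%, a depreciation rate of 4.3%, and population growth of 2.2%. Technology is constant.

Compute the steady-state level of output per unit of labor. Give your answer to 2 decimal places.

In steady state, investment equals break-even investment: s·k^α = (n + δ)·k.
Dividing both sides by k: k^(1−α) = s / (n + δ).
k^0.7 = 0.11 / (0.022 + 0.043) = 0.11 / 0.065 = 1.6923
k* = 1.6923^(1/0.7) ≈ 2.1203
y* = (k*)^α = 2.1203^0.3 ≈ 1.2529

y* ≈ 1.25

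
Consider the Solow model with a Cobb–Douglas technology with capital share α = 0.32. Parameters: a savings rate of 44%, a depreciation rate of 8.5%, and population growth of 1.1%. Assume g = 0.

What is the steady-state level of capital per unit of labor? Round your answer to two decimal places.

k* = 9.38

In steady state, investment equals break-even investment: s·k^α = (n + δ)·k.
Dividing both sides by k: k^(1−α) = s / (n + δ).
k^0.68 = 0.44 / (0.011 + 0.085) = 0.44 / 0.096 = 4.5833
k* = 4.5833^(1/0.68) ≈ 9.3826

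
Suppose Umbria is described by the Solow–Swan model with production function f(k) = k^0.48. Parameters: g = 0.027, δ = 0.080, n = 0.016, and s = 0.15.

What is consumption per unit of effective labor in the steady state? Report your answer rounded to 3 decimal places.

c* ≈ 1.021

In steady state, investment equals break-even investment: s·k^α = (n + g + δ)·k.
Rearranging, k^(1−α) = s / (n + g + δ).
k^0.52 = 0.15 / (0.016 + 0.027 + 0.080) = 0.15 / 0.123 = 1.2195
k* = 1.2195^(1/0.52) ≈ 1.4647
y* = (k*)^α = 1.4647^0.48 ≈ 1.2010
c* = (1 − s)·y* = (1 − 0.15) × 1.2010 ≈ 1.0209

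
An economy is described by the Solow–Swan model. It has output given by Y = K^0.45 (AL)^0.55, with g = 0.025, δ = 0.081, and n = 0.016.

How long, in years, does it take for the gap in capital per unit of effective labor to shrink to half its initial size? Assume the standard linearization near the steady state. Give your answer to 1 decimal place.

Near the steady state the convergence rate is λ = (1 − α)(n + g + δ).
λ = (1 − 0.45) × 0.122 = 0.55 × 0.122 = 0.0671
Half-life = ln 2 / λ = 0.6931 / 0.0671 ≈ 10.33 years

about 10.3 years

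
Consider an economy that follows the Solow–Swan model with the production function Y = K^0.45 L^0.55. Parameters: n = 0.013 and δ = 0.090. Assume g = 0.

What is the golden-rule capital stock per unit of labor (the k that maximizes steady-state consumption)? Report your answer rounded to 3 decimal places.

k_gold ≈ 14.599

The golden rule sets f'(k) = n + δ, i.e. α·k^(α−1) = n + δ.
So k^(1−α) = α / (n + δ) = 0.45 / 0.103 = 4.3689.
k_gold = 4.3689^(1/0.55) ≈ 14.5987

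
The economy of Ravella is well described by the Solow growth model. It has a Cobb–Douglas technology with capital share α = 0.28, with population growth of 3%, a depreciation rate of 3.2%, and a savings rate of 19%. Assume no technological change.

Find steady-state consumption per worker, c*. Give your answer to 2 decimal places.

Steady state requires s·f(k) = (n + δ)·k, i.e. s·k^α = (n + δ)·k.
Rearranging, k^(1−α) = s / (n + δ).
k^0.72 = 0.19 / (0.030 + 0.032) = 0.19 / 0.062 = 3.0645
k* = 3.0645^(1/0.72) ≈ 4.7370
y* = (k*)^α = 4.7370^0.28 ≈ 1.5458
c* = (1 − s)·y* = (1 − 0.19) × 1.5458 ≈ 1.2521

c* = 1.25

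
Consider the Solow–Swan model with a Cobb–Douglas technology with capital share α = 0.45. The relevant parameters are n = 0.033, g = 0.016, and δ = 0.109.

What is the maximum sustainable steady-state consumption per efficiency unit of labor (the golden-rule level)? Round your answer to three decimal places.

c_gold ≈ 1.295

At the golden rule, f'(k) = n + g + δ, so α·k^(α−1) = n + g + δ and k_gold = (α/(n + g + δ))^(1/(1−α)).
k_gold = (0.45/0.158)^(1/0.55) = 2.8481^1.8182 ≈ 6.7061
c_gold = f(k_gold) − (n + g + δ)·k_gold = 2.3546 − 0.158×6.7061 ≈ 1.2950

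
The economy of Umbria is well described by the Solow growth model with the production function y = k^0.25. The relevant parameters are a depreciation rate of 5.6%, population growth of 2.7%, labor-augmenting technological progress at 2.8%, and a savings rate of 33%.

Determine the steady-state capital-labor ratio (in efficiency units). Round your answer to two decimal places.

Steady state requires s·f(k) = (n + g + δ)·k, i.e. s·k^α = (n + g + δ)·k.
Rearranging, k^(1−α) = s / (n + g + δ).
k^0.75 = 0.33 / (0.027 + 0.028 + 0.056) = 0.33 / 0.111 = 2.9730
k* = 2.9730^(1/0.75) ≈ 4.2749

k* = 4.27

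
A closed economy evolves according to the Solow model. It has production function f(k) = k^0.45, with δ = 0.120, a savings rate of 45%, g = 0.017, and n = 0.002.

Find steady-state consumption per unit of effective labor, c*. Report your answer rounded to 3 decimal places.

c* ≈ 1.438

At the steady state, Δk = 0, so s·k^α = (n + g + δ)·k.
Rearranging, k^(1−α) = s / (n + g + δ).
k^0.55 = 0.45 / (0.002 + 0.017 + 0.120) = 0.45 / 0.139 = 3.2374
k* = 3.2374^(1/0.55) ≈ 8.4651
y* = (k*)^α = 8.4651^0.45 ≈ 2.6148
c* = (1 − s)·y* = (1 − 0.45) × 2.6148 ≈ 1.4381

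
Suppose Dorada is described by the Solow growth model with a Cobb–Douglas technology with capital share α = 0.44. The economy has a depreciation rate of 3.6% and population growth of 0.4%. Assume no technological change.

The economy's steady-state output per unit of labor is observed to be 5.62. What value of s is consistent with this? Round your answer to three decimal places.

In steady state, investment equals break-even investment: s·k^α = (n + δ)·k.
Since y* = [s/(n + δ)]^(α/(1−α)), we have s/(n + δ) = (y*)^((1−α)/α) = 5.62^1.2727 = 8.9989.
Therefore s = 8.9989 × (n + δ) = 8.9989 × 0.040 = 0.3600.

s ≈ 0.360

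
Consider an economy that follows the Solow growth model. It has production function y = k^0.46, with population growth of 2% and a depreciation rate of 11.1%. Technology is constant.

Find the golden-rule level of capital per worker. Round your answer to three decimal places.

k_gold ≈ 10.237

The golden rule sets f'(k) = n + δ, i.e. α·k^(α−1) = n + δ.
So k^(1−α) = α / (n + δ) = 0.46 / 0.131 = 3.5115.
k_gold = 3.5115^(1/0.54) ≈ 10.2370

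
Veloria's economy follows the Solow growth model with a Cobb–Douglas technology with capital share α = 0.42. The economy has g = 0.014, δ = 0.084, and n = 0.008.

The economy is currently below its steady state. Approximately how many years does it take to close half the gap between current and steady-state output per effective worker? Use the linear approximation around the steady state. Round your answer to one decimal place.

Near the steady state the convergence rate is λ = (1 − α)(n + g + δ).
λ = (1 − 0.42) × 0.106 = 0.58 × 0.106 = 0.06148
Half-life = ln 2 / λ = 0.6931 / 0.06148 ≈ 11.27 years

about 11.3 years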